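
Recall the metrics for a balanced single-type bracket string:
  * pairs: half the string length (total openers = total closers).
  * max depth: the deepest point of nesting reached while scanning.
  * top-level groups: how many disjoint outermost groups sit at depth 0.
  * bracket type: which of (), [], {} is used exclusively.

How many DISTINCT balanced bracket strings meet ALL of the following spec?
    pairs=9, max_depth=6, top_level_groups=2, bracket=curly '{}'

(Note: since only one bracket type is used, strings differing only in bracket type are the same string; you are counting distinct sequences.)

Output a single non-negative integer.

Answer: 126

Derivation:
Spec: pairs=9 depth=6 groups=2
Count(depth <= 6) = 1404
Count(depth <= 5) = 1278
Count(depth == 6) = 1404 - 1278 = 126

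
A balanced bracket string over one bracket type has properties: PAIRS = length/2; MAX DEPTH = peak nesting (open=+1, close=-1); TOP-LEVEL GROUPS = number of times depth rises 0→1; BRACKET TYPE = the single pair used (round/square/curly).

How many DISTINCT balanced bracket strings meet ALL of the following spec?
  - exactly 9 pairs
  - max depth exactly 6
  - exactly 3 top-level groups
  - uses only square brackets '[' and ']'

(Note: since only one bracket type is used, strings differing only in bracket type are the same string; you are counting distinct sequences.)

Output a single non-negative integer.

Answer: 33

Derivation:
Spec: pairs=9 depth=6 groups=3
Count(depth <= 6) = 998
Count(depth <= 5) = 965
Count(depth == 6) = 998 - 965 = 33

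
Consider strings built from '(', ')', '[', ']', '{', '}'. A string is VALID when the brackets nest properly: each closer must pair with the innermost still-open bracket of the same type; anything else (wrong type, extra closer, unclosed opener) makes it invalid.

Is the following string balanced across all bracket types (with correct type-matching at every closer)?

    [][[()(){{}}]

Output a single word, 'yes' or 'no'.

pos 0: push '['; stack = [
pos 1: ']' matches '['; pop; stack = (empty)
pos 2: push '['; stack = [
pos 3: push '['; stack = [[
pos 4: push '('; stack = [[(
pos 5: ')' matches '('; pop; stack = [[
pos 6: push '('; stack = [[(
pos 7: ')' matches '('; pop; stack = [[
pos 8: push '{'; stack = [[{
pos 9: push '{'; stack = [[{{
pos 10: '}' matches '{'; pop; stack = [[{
pos 11: '}' matches '{'; pop; stack = [[
pos 12: ']' matches '['; pop; stack = [
end: stack still non-empty ([) → INVALID
Verdict: unclosed openers at end: [ → no

Answer: no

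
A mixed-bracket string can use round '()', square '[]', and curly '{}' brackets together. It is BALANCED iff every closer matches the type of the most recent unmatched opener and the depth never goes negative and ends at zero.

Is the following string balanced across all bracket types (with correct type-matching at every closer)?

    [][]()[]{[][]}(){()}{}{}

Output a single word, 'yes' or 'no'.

pos 0: push '['; stack = [
pos 1: ']' matches '['; pop; stack = (empty)
pos 2: push '['; stack = [
pos 3: ']' matches '['; pop; stack = (empty)
pos 4: push '('; stack = (
pos 5: ')' matches '('; pop; stack = (empty)
pos 6: push '['; stack = [
pos 7: ']' matches '['; pop; stack = (empty)
pos 8: push '{'; stack = {
pos 9: push '['; stack = {[
pos 10: ']' matches '['; pop; stack = {
pos 11: push '['; stack = {[
pos 12: ']' matches '['; pop; stack = {
pos 13: '}' matches '{'; pop; stack = (empty)
pos 14: push '('; stack = (
pos 15: ')' matches '('; pop; stack = (empty)
pos 16: push '{'; stack = {
pos 17: push '('; stack = {(
pos 18: ')' matches '('; pop; stack = {
pos 19: '}' matches '{'; pop; stack = (empty)
pos 20: push '{'; stack = {
pos 21: '}' matches '{'; pop; stack = (empty)
pos 22: push '{'; stack = {
pos 23: '}' matches '{'; pop; stack = (empty)
end: stack empty → VALID
Verdict: properly nested → yes

Answer: yes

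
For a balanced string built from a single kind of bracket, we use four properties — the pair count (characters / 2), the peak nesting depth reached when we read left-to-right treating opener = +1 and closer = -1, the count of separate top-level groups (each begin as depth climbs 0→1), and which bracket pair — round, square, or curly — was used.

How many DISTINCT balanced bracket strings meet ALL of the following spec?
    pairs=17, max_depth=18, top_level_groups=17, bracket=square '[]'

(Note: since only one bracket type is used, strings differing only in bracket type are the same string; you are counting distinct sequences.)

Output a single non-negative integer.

Spec: pairs=17 depth=18 groups=17
Count(depth <= 18) = 1
Count(depth <= 17) = 1
Count(depth == 18) = 1 - 1 = 0

Answer: 0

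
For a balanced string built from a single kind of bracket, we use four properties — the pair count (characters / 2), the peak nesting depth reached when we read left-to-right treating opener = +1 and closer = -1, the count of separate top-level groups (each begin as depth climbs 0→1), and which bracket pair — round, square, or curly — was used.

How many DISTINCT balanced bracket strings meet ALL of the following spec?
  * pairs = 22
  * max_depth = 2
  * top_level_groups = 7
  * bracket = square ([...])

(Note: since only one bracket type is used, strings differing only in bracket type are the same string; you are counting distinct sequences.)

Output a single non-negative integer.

Answer: 54264

Derivation:
Spec: pairs=22 depth=2 groups=7
Count(depth <= 2) = 54264
Count(depth <= 1) = 0
Count(depth == 2) = 54264 - 0 = 54264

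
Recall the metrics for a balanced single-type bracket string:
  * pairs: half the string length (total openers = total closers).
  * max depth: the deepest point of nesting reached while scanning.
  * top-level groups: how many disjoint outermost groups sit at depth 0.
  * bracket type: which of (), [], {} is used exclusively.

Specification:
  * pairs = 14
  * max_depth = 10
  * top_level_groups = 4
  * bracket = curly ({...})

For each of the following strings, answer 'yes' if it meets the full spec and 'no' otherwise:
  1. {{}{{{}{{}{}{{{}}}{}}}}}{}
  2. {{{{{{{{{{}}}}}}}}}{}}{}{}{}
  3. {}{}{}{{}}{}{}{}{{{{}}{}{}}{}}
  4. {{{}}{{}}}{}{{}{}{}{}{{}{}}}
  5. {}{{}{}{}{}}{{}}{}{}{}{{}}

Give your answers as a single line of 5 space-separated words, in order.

Answer: no yes no no no

Derivation:
String 1 '{{}{{{}{{}{}{{{}}}{}}}}}{}': depth seq [1 2 1 2 3 4 3 4 5 4 5 4 5 6 7 6 5 4 5 4 3 2 1 0 1 0]
  -> pairs=13 depth=7 groups=2 -> no
String 2 '{{{{{{{{{{}}}}}}}}}{}}{}{}{}': depth seq [1 2 3 4 5 6 7 8 9 10 9 8 7 6 5 4 3 2 1 2 1 0 1 0 1 0 1 0]
  -> pairs=14 depth=10 groups=4 -> yes
String 3 '{}{}{}{{}}{}{}{}{{{{}}{}{}}{}}': depth seq [1 0 1 0 1 0 1 2 1 0 1 0 1 0 1 0 1 2 3 4 3 2 3 2 3 2 1 2 1 0]
  -> pairs=15 depth=4 groups=8 -> no
String 4 '{{{}}{{}}}{}{{}{}{}{}{{}{}}}': depth seq [1 2 3 2 1 2 3 2 1 0 1 0 1 2 1 2 1 2 1 2 1 2 3 2 3 2 1 0]
  -> pairs=14 depth=3 groups=3 -> no
String 5 '{}{{}{}{}{}}{{}}{}{}{}{{}}': depth seq [1 0 1 2 1 2 1 2 1 2 1 0 1 2 1 0 1 0 1 0 1 0 1 2 1 0]
  -> pairs=13 depth=2 groups=7 -> no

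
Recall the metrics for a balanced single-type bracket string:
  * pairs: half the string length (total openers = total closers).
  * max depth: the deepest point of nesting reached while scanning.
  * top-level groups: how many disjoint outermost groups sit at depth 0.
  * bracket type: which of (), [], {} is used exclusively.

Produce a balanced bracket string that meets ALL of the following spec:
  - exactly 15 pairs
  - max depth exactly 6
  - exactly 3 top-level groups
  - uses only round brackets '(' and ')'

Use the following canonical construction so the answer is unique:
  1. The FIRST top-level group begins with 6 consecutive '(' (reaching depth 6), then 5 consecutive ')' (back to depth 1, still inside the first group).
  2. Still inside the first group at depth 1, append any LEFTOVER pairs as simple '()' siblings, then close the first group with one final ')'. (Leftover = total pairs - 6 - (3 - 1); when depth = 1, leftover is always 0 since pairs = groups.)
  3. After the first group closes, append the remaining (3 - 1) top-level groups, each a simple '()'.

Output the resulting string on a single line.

Spec: pairs=15 depth=6 groups=3
Leftover pairs = 15 - 6 - (3-1) = 7
First group: deep chain of depth 6 + 7 sibling pairs
Remaining 2 groups: simple '()' each

Answer: (((((()))))()()()()()()())()()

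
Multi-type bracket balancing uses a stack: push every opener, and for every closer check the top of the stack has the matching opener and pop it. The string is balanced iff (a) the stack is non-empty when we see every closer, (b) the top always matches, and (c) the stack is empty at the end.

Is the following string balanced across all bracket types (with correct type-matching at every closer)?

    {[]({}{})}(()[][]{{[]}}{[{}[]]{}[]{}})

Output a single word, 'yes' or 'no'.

Answer: yes

Derivation:
pos 0: push '{'; stack = {
pos 1: push '['; stack = {[
pos 2: ']' matches '['; pop; stack = {
pos 3: push '('; stack = {(
pos 4: push '{'; stack = {({
pos 5: '}' matches '{'; pop; stack = {(
pos 6: push '{'; stack = {({
pos 7: '}' matches '{'; pop; stack = {(
pos 8: ')' matches '('; pop; stack = {
pos 9: '}' matches '{'; pop; stack = (empty)
pos 10: push '('; stack = (
pos 11: push '('; stack = ((
pos 12: ')' matches '('; pop; stack = (
pos 13: push '['; stack = ([
pos 14: ']' matches '['; pop; stack = (
pos 15: push '['; stack = ([
pos 16: ']' matches '['; pop; stack = (
pos 17: push '{'; stack = ({
pos 18: push '{'; stack = ({{
pos 19: push '['; stack = ({{[
pos 20: ']' matches '['; pop; stack = ({{
pos 21: '}' matches '{'; pop; stack = ({
pos 22: '}' matches '{'; pop; stack = (
pos 23: push '{'; stack = ({
pos 24: push '['; stack = ({[
pos 25: push '{'; stack = ({[{
pos 26: '}' matches '{'; pop; stack = ({[
pos 27: push '['; stack = ({[[
pos 28: ']' matches '['; pop; stack = ({[
pos 29: ']' matches '['; pop; stack = ({
pos 30: push '{'; stack = ({{
pos 31: '}' matches '{'; pop; stack = ({
pos 32: push '['; stack = ({[
pos 33: ']' matches '['; pop; stack = ({
pos 34: push '{'; stack = ({{
pos 35: '}' matches '{'; pop; stack = ({
pos 36: '}' matches '{'; pop; stack = (
pos 37: ')' matches '('; pop; stack = (empty)
end: stack empty → VALID
Verdict: properly nested → yes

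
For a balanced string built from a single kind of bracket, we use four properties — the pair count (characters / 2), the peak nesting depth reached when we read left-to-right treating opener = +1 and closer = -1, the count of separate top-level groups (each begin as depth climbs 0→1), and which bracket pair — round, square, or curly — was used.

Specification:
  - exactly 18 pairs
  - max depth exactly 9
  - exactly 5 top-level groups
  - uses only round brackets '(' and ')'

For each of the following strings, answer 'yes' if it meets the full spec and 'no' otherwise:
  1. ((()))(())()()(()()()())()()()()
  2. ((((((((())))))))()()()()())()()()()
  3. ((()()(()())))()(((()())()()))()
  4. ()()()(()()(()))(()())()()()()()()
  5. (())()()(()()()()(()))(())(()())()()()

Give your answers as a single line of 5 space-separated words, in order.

String 1 '((()))(())()()(()()()())()()()()': depth seq [1 2 3 2 1 0 1 2 1 0 1 0 1 0 1 2 1 2 1 2 1 2 1 0 1 0 1 0 1 0 1 0]
  -> pairs=16 depth=3 groups=9 -> no
String 2 '((((((((())))))))()()()()())()()()()': depth seq [1 2 3 4 5 6 7 8 9 8 7 6 5 4 3 2 1 2 1 2 1 2 1 2 1 2 1 0 1 0 1 0 1 0 1 0]
  -> pairs=18 depth=9 groups=5 -> yes
String 3 '((()()(()())))()(((()())()()))()': depth seq [1 2 3 2 3 2 3 4 3 4 3 2 1 0 1 0 1 2 3 4 3 4 3 2 3 2 3 2 1 0 1 0]
  -> pairs=16 depth=4 groups=4 -> no
String 4 '()()()(()()(()))(()())()()()()()()': depth seq [1 0 1 0 1 0 1 2 1 2 1 2 3 2 1 0 1 2 1 2 1 0 1 0 1 0 1 0 1 0 1 0 1 0]
  -> pairs=17 depth=3 groups=11 -> no
String 5 '(())()()(()()()()(()))(())(()())()()()': depth seq [1 2 1 0 1 0 1 0 1 2 1 2 1 2 1 2 1 2 3 2 1 0 1 2 1 0 1 2 1 2 1 0 1 0 1 0 1 0]
  -> pairs=19 depth=3 groups=9 -> no

Answer: no yes no no no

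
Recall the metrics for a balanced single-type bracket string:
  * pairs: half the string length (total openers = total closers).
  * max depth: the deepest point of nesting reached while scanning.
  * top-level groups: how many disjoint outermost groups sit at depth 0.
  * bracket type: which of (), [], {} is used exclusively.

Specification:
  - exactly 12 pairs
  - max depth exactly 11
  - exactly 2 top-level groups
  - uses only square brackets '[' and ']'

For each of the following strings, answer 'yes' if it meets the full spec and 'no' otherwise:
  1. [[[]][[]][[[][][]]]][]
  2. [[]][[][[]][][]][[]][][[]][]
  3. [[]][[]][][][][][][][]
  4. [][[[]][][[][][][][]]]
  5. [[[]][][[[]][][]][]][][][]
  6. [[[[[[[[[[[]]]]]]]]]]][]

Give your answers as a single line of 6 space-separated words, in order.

String 1 '[[[]][[]][[[][][]]]][]': depth seq [1 2 3 2 1 2 3 2 1 2 3 4 3 4 3 4 3 2 1 0 1 0]
  -> pairs=11 depth=4 groups=2 -> no
String 2 '[[]][[][[]][][]][[]][][[]][]': depth seq [1 2 1 0 1 2 1 2 3 2 1 2 1 2 1 0 1 2 1 0 1 0 1 2 1 0 1 0]
  -> pairs=14 depth=3 groups=6 -> no
String 3 '[[]][[]][][][][][][][]': depth seq [1 2 1 0 1 2 1 0 1 0 1 0 1 0 1 0 1 0 1 0 1 0]
  -> pairs=11 depth=2 groups=9 -> no
String 4 '[][[[]][][[][][][][]]]': depth seq [1 0 1 2 3 2 1 2 1 2 3 2 3 2 3 2 3 2 3 2 1 0]
  -> pairs=11 depth=3 groups=2 -> no
String 5 '[[[]][][[[]][][]][]][][][]': depth seq [1 2 3 2 1 2 1 2 3 4 3 2 3 2 3 2 1 2 1 0 1 0 1 0 1 0]
  -> pairs=13 depth=4 groups=4 -> no
String 6 '[[[[[[[[[[[]]]]]]]]]]][]': depth seq [1 2 3 4 5 6 7 8 9 10 11 10 9 8 7 6 5 4 3 2 1 0 1 0]
  -> pairs=12 depth=11 groups=2 -> yes

Answer: no no no no no yes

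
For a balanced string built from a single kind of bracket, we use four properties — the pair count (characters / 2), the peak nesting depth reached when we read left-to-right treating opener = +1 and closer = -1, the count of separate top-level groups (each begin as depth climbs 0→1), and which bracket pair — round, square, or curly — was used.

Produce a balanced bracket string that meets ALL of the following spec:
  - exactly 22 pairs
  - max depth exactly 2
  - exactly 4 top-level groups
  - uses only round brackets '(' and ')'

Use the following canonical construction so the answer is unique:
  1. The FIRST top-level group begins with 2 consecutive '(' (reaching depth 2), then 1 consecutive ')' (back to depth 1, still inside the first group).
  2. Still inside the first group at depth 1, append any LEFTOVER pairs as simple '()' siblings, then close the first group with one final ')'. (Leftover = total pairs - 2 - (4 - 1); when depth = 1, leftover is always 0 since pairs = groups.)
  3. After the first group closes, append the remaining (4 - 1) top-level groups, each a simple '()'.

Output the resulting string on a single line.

Spec: pairs=22 depth=2 groups=4
Leftover pairs = 22 - 2 - (4-1) = 17
First group: deep chain of depth 2 + 17 sibling pairs
Remaining 3 groups: simple '()' each

Answer: (()()()()()()()()()()()()()()()()()())()()()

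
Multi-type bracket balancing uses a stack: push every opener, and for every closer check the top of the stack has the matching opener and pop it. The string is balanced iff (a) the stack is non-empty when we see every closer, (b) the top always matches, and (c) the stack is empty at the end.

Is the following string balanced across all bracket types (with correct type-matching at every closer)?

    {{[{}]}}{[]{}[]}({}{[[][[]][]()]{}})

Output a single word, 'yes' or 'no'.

Answer: yes

Derivation:
pos 0: push '{'; stack = {
pos 1: push '{'; stack = {{
pos 2: push '['; stack = {{[
pos 3: push '{'; stack = {{[{
pos 4: '}' matches '{'; pop; stack = {{[
pos 5: ']' matches '['; pop; stack = {{
pos 6: '}' matches '{'; pop; stack = {
pos 7: '}' matches '{'; pop; stack = (empty)
pos 8: push '{'; stack = {
pos 9: push '['; stack = {[
pos 10: ']' matches '['; pop; stack = {
pos 11: push '{'; stack = {{
pos 12: '}' matches '{'; pop; stack = {
pos 13: push '['; stack = {[
pos 14: ']' matches '['; pop; stack = {
pos 15: '}' matches '{'; pop; stack = (empty)
pos 16: push '('; stack = (
pos 17: push '{'; stack = ({
pos 18: '}' matches '{'; pop; stack = (
pos 19: push '{'; stack = ({
pos 20: push '['; stack = ({[
pos 21: push '['; stack = ({[[
pos 22: ']' matches '['; pop; stack = ({[
pos 23: push '['; stack = ({[[
pos 24: push '['; stack = ({[[[
pos 25: ']' matches '['; pop; stack = ({[[
pos 26: ']' matches '['; pop; stack = ({[
pos 27: push '['; stack = ({[[
pos 28: ']' matches '['; pop; stack = ({[
pos 29: push '('; stack = ({[(
pos 30: ')' matches '('; pop; stack = ({[
pos 31: ']' matches '['; pop; stack = ({
pos 32: push '{'; stack = ({{
pos 33: '}' matches '{'; pop; stack = ({
pos 34: '}' matches '{'; pop; stack = (
pos 35: ')' matches '('; pop; stack = (empty)
end: stack empty → VALID
Verdict: properly nested → yes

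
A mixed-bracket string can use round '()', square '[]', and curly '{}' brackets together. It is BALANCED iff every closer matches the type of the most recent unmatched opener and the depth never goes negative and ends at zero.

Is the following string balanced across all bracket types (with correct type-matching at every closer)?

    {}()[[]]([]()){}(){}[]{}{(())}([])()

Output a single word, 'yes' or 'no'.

pos 0: push '{'; stack = {
pos 1: '}' matches '{'; pop; stack = (empty)
pos 2: push '('; stack = (
pos 3: ')' matches '('; pop; stack = (empty)
pos 4: push '['; stack = [
pos 5: push '['; stack = [[
pos 6: ']' matches '['; pop; stack = [
pos 7: ']' matches '['; pop; stack = (empty)
pos 8: push '('; stack = (
pos 9: push '['; stack = ([
pos 10: ']' matches '['; pop; stack = (
pos 11: push '('; stack = ((
pos 12: ')' matches '('; pop; stack = (
pos 13: ')' matches '('; pop; stack = (empty)
pos 14: push '{'; stack = {
pos 15: '}' matches '{'; pop; stack = (empty)
pos 16: push '('; stack = (
pos 17: ')' matches '('; pop; stack = (empty)
pos 18: push '{'; stack = {
pos 19: '}' matches '{'; pop; stack = (empty)
pos 20: push '['; stack = [
pos 21: ']' matches '['; pop; stack = (empty)
pos 22: push '{'; stack = {
pos 23: '}' matches '{'; pop; stack = (empty)
pos 24: push '{'; stack = {
pos 25: push '('; stack = {(
pos 26: push '('; stack = {((
pos 27: ')' matches '('; pop; stack = {(
pos 28: ')' matches '('; pop; stack = {
pos 29: '}' matches '{'; pop; stack = (empty)
pos 30: push '('; stack = (
pos 31: push '['; stack = ([
pos 32: ']' matches '['; pop; stack = (
pos 33: ')' matches '('; pop; stack = (empty)
pos 34: push '('; stack = (
pos 35: ')' matches '('; pop; stack = (empty)
end: stack empty → VALID
Verdict: properly nested → yes

Answer: yes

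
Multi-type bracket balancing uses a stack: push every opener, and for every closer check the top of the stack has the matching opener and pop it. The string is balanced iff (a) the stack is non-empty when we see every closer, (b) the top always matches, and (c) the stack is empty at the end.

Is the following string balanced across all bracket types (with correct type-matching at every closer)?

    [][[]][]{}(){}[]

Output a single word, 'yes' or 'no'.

pos 0: push '['; stack = [
pos 1: ']' matches '['; pop; stack = (empty)
pos 2: push '['; stack = [
pos 3: push '['; stack = [[
pos 4: ']' matches '['; pop; stack = [
pos 5: ']' matches '['; pop; stack = (empty)
pos 6: push '['; stack = [
pos 7: ']' matches '['; pop; stack = (empty)
pos 8: push '{'; stack = {
pos 9: '}' matches '{'; pop; stack = (empty)
pos 10: push '('; stack = (
pos 11: ')' matches '('; pop; stack = (empty)
pos 12: push '{'; stack = {
pos 13: '}' matches '{'; pop; stack = (empty)
pos 14: push '['; stack = [
pos 15: ']' matches '['; pop; stack = (empty)
end: stack empty → VALID
Verdict: properly nested → yes

Answer: yes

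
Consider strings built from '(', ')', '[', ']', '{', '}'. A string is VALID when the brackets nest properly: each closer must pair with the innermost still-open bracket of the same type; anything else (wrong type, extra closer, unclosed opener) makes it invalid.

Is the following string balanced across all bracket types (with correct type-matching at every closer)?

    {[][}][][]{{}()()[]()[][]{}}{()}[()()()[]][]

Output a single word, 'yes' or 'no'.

Answer: no

Derivation:
pos 0: push '{'; stack = {
pos 1: push '['; stack = {[
pos 2: ']' matches '['; pop; stack = {
pos 3: push '['; stack = {[
pos 4: saw closer '}' but top of stack is '[' (expected ']') → INVALID
Verdict: type mismatch at position 4: '}' closes '[' → no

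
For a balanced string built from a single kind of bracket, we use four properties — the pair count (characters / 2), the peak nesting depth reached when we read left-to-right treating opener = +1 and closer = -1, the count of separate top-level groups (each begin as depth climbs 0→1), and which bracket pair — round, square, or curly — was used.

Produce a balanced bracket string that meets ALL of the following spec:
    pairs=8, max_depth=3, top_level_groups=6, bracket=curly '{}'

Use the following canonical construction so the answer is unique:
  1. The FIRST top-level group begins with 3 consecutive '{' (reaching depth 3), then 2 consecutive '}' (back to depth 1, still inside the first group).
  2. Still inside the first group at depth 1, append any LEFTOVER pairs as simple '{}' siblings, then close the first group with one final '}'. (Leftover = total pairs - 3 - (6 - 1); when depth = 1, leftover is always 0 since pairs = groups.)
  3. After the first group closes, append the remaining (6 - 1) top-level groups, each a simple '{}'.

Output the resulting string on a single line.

Spec: pairs=8 depth=3 groups=6
Leftover pairs = 8 - 3 - (6-1) = 0
First group: deep chain of depth 3 + 0 sibling pairs
Remaining 5 groups: simple '{}' each

Answer: {{{}}}{}{}{}{}{}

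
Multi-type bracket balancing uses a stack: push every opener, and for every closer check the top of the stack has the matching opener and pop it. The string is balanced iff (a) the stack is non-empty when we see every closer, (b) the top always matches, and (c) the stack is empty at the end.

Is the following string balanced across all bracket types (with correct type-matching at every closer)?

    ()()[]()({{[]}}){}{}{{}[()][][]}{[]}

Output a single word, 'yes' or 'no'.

pos 0: push '('; stack = (
pos 1: ')' matches '('; pop; stack = (empty)
pos 2: push '('; stack = (
pos 3: ')' matches '('; pop; stack = (empty)
pos 4: push '['; stack = [
pos 5: ']' matches '['; pop; stack = (empty)
pos 6: push '('; stack = (
pos 7: ')' matches '('; pop; stack = (empty)
pos 8: push '('; stack = (
pos 9: push '{'; stack = ({
pos 10: push '{'; stack = ({{
pos 11: push '['; stack = ({{[
pos 12: ']' matches '['; pop; stack = ({{
pos 13: '}' matches '{'; pop; stack = ({
pos 14: '}' matches '{'; pop; stack = (
pos 15: ')' matches '('; pop; stack = (empty)
pos 16: push '{'; stack = {
pos 17: '}' matches '{'; pop; stack = (empty)
pos 18: push '{'; stack = {
pos 19: '}' matches '{'; pop; stack = (empty)
pos 20: push '{'; stack = {
pos 21: push '{'; stack = {{
pos 22: '}' matches '{'; pop; stack = {
pos 23: push '['; stack = {[
pos 24: push '('; stack = {[(
pos 25: ')' matches '('; pop; stack = {[
pos 26: ']' matches '['; pop; stack = {
pos 27: push '['; stack = {[
pos 28: ']' matches '['; pop; stack = {
pos 29: push '['; stack = {[
pos 30: ']' matches '['; pop; stack = {
pos 31: '}' matches '{'; pop; stack = (empty)
pos 32: push '{'; stack = {
pos 33: push '['; stack = {[
pos 34: ']' matches '['; pop; stack = {
pos 35: '}' matches '{'; pop; stack = (empty)
end: stack empty → VALID
Verdict: properly nested → yes

Answer: yes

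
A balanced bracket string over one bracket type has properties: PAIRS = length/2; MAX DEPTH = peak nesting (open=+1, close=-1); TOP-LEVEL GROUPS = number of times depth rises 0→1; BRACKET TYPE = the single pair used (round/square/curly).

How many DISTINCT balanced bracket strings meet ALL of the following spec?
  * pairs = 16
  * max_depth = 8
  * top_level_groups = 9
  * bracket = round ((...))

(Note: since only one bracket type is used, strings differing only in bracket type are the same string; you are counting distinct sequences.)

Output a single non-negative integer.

Answer: 9

Derivation:
Spec: pairs=16 depth=8 groups=9
Count(depth <= 8) = 95931
Count(depth <= 7) = 95922
Count(depth == 8) = 95931 - 95922 = 9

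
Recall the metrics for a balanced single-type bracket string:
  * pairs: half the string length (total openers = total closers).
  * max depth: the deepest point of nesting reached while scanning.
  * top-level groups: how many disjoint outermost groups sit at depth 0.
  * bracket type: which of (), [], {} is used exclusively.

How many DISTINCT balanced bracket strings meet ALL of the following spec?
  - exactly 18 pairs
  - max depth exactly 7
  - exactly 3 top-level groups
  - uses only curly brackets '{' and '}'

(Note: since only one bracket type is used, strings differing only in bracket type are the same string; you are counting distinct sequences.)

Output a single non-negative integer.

Spec: pairs=18 depth=7 groups=3
Count(depth <= 7) = 80208864
Count(depth <= 6) = 63162354
Count(depth == 7) = 80208864 - 63162354 = 17046510

Answer: 17046510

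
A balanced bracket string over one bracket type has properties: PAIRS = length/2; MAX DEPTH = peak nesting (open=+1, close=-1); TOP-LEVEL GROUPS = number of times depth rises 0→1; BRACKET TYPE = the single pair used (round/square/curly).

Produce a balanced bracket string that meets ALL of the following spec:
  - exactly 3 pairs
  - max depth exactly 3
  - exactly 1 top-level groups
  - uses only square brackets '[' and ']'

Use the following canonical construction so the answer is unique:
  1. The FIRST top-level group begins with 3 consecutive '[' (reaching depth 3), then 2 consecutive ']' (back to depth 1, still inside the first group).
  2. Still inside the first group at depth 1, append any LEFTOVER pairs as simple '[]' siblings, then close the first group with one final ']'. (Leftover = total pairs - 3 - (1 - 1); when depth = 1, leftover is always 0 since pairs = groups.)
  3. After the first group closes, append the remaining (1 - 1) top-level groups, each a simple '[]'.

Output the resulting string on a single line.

Answer: [[[]]]

Derivation:
Spec: pairs=3 depth=3 groups=1
Leftover pairs = 3 - 3 - (1-1) = 0
First group: deep chain of depth 3 + 0 sibling pairs
Remaining 0 groups: simple '[]' each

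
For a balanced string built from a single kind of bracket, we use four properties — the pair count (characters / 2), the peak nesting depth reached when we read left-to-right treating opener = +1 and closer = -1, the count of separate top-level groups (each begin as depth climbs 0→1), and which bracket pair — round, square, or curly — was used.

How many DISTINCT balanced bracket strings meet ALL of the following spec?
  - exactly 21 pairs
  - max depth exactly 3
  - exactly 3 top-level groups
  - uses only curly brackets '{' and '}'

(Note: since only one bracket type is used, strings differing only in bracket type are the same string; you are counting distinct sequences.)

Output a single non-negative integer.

Spec: pairs=21 depth=3 groups=3
Count(depth <= 3) = 8192000
Count(depth <= 2) = 190
Count(depth == 3) = 8192000 - 190 = 8191810

Answer: 8191810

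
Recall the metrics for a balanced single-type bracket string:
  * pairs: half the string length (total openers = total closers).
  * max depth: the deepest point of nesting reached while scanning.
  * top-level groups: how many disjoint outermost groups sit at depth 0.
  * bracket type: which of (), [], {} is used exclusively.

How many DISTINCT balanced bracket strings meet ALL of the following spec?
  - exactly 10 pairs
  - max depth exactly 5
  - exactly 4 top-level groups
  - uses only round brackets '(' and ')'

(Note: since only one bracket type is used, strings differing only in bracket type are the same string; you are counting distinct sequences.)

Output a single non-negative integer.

Spec: pairs=10 depth=5 groups=4
Count(depth <= 5) = 1950
Count(depth <= 4) = 1698
Count(depth == 5) = 1950 - 1698 = 252

Answer: 252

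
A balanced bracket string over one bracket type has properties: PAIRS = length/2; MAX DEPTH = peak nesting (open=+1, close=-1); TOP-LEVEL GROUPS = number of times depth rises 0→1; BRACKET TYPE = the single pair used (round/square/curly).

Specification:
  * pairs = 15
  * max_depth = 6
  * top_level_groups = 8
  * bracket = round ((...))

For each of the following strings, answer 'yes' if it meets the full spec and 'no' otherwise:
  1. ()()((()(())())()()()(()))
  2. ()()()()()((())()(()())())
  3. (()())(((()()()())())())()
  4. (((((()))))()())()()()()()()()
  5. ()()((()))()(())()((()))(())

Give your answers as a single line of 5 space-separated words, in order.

Answer: no no no yes no

Derivation:
String 1 '()()((()(())())()()()(()))': depth seq [1 0 1 0 1 2 3 2 3 4 3 2 3 2 1 2 1 2 1 2 1 2 3 2 1 0]
  -> pairs=13 depth=4 groups=3 -> no
String 2 '()()()()()((())()(()())())': depth seq [1 0 1 0 1 0 1 0 1 0 1 2 3 2 1 2 1 2 3 2 3 2 1 2 1 0]
  -> pairs=13 depth=3 groups=6 -> no
String 3 '(()())(((()()()())())())()': depth seq [1 2 1 2 1 0 1 2 3 4 3 4 3 4 3 4 3 2 3 2 1 2 1 0 1 0]
  -> pairs=13 depth=4 groups=3 -> no
String 4 '(((((()))))()())()()()()()()()': depth seq [1 2 3 4 5 6 5 4 3 2 1 2 1 2 1 0 1 0 1 0 1 0 1 0 1 0 1 0 1 0]
  -> pairs=15 depth=6 groups=8 -> yes
String 5 '()()((()))()(())()((()))(())': depth seq [1 0 1 0 1 2 3 2 1 0 1 0 1 2 1 0 1 0 1 2 3 2 1 0 1 2 1 0]
  -> pairs=14 depth=3 groups=8 -> no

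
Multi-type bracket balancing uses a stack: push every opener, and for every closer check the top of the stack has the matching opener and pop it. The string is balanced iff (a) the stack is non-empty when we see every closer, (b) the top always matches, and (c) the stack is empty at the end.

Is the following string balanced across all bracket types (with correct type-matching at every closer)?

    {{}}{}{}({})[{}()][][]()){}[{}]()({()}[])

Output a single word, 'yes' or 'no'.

pos 0: push '{'; stack = {
pos 1: push '{'; stack = {{
pos 2: '}' matches '{'; pop; stack = {
pos 3: '}' matches '{'; pop; stack = (empty)
pos 4: push '{'; stack = {
pos 5: '}' matches '{'; pop; stack = (empty)
pos 6: push '{'; stack = {
pos 7: '}' matches '{'; pop; stack = (empty)
pos 8: push '('; stack = (
pos 9: push '{'; stack = ({
pos 10: '}' matches '{'; pop; stack = (
pos 11: ')' matches '('; pop; stack = (empty)
pos 12: push '['; stack = [
pos 13: push '{'; stack = [{
pos 14: '}' matches '{'; pop; stack = [
pos 15: push '('; stack = [(
pos 16: ')' matches '('; pop; stack = [
pos 17: ']' matches '['; pop; stack = (empty)
pos 18: push '['; stack = [
pos 19: ']' matches '['; pop; stack = (empty)
pos 20: push '['; stack = [
pos 21: ']' matches '['; pop; stack = (empty)
pos 22: push '('; stack = (
pos 23: ')' matches '('; pop; stack = (empty)
pos 24: saw closer ')' but stack is empty → INVALID
Verdict: unmatched closer ')' at position 24 → no

Answer: no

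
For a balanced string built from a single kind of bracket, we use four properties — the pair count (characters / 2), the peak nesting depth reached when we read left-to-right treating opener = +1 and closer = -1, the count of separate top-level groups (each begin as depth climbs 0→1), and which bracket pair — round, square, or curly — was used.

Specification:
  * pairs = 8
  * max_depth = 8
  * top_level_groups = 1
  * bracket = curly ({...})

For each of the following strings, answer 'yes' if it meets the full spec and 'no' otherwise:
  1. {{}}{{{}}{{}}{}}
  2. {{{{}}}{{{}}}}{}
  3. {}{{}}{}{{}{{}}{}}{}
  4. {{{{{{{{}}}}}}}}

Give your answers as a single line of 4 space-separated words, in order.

String 1 '{{}}{{{}}{{}}{}}': depth seq [1 2 1 0 1 2 3 2 1 2 3 2 1 2 1 0]
  -> pairs=8 depth=3 groups=2 -> no
String 2 '{{{{}}}{{{}}}}{}': depth seq [1 2 3 4 3 2 1 2 3 4 3 2 1 0 1 0]
  -> pairs=8 depth=4 groups=2 -> no
String 3 '{}{{}}{}{{}{{}}{}}{}': depth seq [1 0 1 2 1 0 1 0 1 2 1 2 3 2 1 2 1 0 1 0]
  -> pairs=10 depth=3 groups=5 -> no
String 4 '{{{{{{{{}}}}}}}}': depth seq [1 2 3 4 5 6 7 8 7 6 5 4 3 2 1 0]
  -> pairs=8 depth=8 groups=1 -> yes

Answer: no no no yes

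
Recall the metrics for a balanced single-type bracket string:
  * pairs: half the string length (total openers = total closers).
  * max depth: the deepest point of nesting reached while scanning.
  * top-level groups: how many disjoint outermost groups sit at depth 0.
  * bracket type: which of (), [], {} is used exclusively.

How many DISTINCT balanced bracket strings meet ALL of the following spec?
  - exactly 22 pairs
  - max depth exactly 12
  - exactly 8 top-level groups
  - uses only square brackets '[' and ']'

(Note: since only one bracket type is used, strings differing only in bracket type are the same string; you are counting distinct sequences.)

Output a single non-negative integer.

Answer: 38912

Derivation:
Spec: pairs=22 depth=12 groups=8
Count(depth <= 12) = 843617392
Count(depth <= 11) = 843578480
Count(depth == 12) = 843617392 - 843578480 = 38912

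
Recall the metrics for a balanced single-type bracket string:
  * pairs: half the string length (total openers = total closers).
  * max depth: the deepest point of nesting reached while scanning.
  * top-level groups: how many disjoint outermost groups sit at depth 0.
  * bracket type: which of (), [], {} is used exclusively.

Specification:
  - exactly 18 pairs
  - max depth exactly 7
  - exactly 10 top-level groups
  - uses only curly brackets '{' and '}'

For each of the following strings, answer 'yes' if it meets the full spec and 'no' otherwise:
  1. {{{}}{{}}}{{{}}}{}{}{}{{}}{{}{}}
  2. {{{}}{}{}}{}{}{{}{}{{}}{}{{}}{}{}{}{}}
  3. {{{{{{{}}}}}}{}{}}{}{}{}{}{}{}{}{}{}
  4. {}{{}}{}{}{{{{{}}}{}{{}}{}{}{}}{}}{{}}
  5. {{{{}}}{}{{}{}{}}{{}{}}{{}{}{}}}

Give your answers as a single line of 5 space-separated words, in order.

Answer: no no yes no no

Derivation:
String 1 '{{{}}{{}}}{{{}}}{}{}{}{{}}{{}{}}': depth seq [1 2 3 2 1 2 3 2 1 0 1 2 3 2 1 0 1 0 1 0 1 0 1 2 1 0 1 2 1 2 1 0]
  -> pairs=16 depth=3 groups=7 -> no
String 2 '{{{}}{}{}}{}{}{{}{}{{}}{}{{}}{}{}{}{}}': depth seq [1 2 3 2 1 2 1 2 1 0 1 0 1 0 1 2 1 2 1 2 3 2 1 2 1 2 3 2 1 2 1 2 1 2 1 2 1 0]
  -> pairs=19 depth=3 groups=4 -> no
String 3 '{{{{{{{}}}}}}{}{}}{}{}{}{}{}{}{}{}{}': depth seq [1 2 3 4 5 6 7 6 5 4 3 2 1 2 1 2 1 0 1 0 1 0 1 0 1 0 1 0 1 0 1 0 1 0 1 0]
  -> pairs=18 depth=7 groups=10 -> yes
String 4 '{}{{}}{}{}{{{{{}}}{}{{}}{}{}{}}{}}{{}}': depth seq [1 0 1 2 1 0 1 0 1 0 1 2 3 4 5 4 3 2 3 2 3 4 3 2 3 2 3 2 3 2 1 2 1 0 1 2 1 0]
  -> pairs=19 depth=5 groups=6 -> no
String 5 '{{{{}}}{}{{}{}{}}{{}{}}{{}{}{}}}': depth seq [1 2 3 4 3 2 1 2 1 2 3 2 3 2 3 2 1 2 3 2 3 2 1 2 3 2 3 2 3 2 1 0]
  -> pairs=16 depth=4 groups=1 -> no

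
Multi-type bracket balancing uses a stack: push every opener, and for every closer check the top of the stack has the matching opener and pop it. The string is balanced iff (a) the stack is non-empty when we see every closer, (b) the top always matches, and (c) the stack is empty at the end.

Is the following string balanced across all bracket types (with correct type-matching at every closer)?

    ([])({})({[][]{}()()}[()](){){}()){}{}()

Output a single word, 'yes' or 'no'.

pos 0: push '('; stack = (
pos 1: push '['; stack = ([
pos 2: ']' matches '['; pop; stack = (
pos 3: ')' matches '('; pop; stack = (empty)
pos 4: push '('; stack = (
pos 5: push '{'; stack = ({
pos 6: '}' matches '{'; pop; stack = (
pos 7: ')' matches '('; pop; stack = (empty)
pos 8: push '('; stack = (
pos 9: push '{'; stack = ({
pos 10: push '['; stack = ({[
pos 11: ']' matches '['; pop; stack = ({
pos 12: push '['; stack = ({[
pos 13: ']' matches '['; pop; stack = ({
pos 14: push '{'; stack = ({{
pos 15: '}' matches '{'; pop; stack = ({
pos 16: push '('; stack = ({(
pos 17: ')' matches '('; pop; stack = ({
pos 18: push '('; stack = ({(
pos 19: ')' matches '('; pop; stack = ({
pos 20: '}' matches '{'; pop; stack = (
pos 21: push '['; stack = ([
pos 22: push '('; stack = ([(
pos 23: ')' matches '('; pop; stack = ([
pos 24: ']' matches '['; pop; stack = (
pos 25: push '('; stack = ((
pos 26: ')' matches '('; pop; stack = (
pos 27: push '{'; stack = ({
pos 28: saw closer ')' but top of stack is '{' (expected '}') → INVALID
Verdict: type mismatch at position 28: ')' closes '{' → no

Answer: no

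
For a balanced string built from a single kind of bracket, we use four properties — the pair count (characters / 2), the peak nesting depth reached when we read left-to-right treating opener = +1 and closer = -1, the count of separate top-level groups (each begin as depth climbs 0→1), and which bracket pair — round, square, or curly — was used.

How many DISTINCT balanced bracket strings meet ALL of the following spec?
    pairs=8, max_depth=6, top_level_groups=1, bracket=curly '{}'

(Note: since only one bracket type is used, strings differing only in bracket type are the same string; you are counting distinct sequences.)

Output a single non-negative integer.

Spec: pairs=8 depth=6 groups=1
Count(depth <= 6) = 417
Count(depth <= 5) = 365
Count(depth == 6) = 417 - 365 = 52

Answer: 52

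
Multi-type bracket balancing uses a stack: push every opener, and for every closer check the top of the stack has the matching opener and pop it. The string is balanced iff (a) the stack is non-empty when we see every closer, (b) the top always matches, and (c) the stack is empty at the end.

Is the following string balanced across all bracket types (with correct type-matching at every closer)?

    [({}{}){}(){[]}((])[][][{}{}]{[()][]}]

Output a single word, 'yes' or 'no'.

pos 0: push '['; stack = [
pos 1: push '('; stack = [(
pos 2: push '{'; stack = [({
pos 3: '}' matches '{'; pop; stack = [(
pos 4: push '{'; stack = [({
pos 5: '}' matches '{'; pop; stack = [(
pos 6: ')' matches '('; pop; stack = [
pos 7: push '{'; stack = [{
pos 8: '}' matches '{'; pop; stack = [
pos 9: push '('; stack = [(
pos 10: ')' matches '('; pop; stack = [
pos 11: push '{'; stack = [{
pos 12: push '['; stack = [{[
pos 13: ']' matches '['; pop; stack = [{
pos 14: '}' matches '{'; pop; stack = [
pos 15: push '('; stack = [(
pos 16: push '('; stack = [((
pos 17: saw closer ']' but top of stack is '(' (expected ')') → INVALID
Verdict: type mismatch at position 17: ']' closes '(' → no

Answer: no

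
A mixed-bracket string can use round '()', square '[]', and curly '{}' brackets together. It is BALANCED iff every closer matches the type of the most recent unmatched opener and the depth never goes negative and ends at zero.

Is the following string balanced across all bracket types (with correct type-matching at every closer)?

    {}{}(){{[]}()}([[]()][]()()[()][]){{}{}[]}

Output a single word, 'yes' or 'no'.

Answer: yes

Derivation:
pos 0: push '{'; stack = {
pos 1: '}' matches '{'; pop; stack = (empty)
pos 2: push '{'; stack = {
pos 3: '}' matches '{'; pop; stack = (empty)
pos 4: push '('; stack = (
pos 5: ')' matches '('; pop; stack = (empty)
pos 6: push '{'; stack = {
pos 7: push '{'; stack = {{
pos 8: push '['; stack = {{[
pos 9: ']' matches '['; pop; stack = {{
pos 10: '}' matches '{'; pop; stack = {
pos 11: push '('; stack = {(
pos 12: ')' matches '('; pop; stack = {
pos 13: '}' matches '{'; pop; stack = (empty)
pos 14: push '('; stack = (
pos 15: push '['; stack = ([
pos 16: push '['; stack = ([[
pos 17: ']' matches '['; pop; stack = ([
pos 18: push '('; stack = ([(
pos 19: ')' matches '('; pop; stack = ([
pos 20: ']' matches '['; pop; stack = (
pos 21: push '['; stack = ([
pos 22: ']' matches '['; pop; stack = (
pos 23: push '('; stack = ((
pos 24: ')' matches '('; pop; stack = (
pos 25: push '('; stack = ((
pos 26: ')' matches '('; pop; stack = (
pos 27: push '['; stack = ([
pos 28: push '('; stack = ([(
pos 29: ')' matches '('; pop; stack = ([
pos 30: ']' matches '['; pop; stack = (
pos 31: push '['; stack = ([
pos 32: ']' matches '['; pop; stack = (
pos 33: ')' matches '('; pop; stack = (empty)
pos 34: push '{'; stack = {
pos 35: push '{'; stack = {{
pos 36: '}' matches '{'; pop; stack = {
pos 37: push '{'; stack = {{
pos 38: '}' matches '{'; pop; stack = {
pos 39: push '['; stack = {[
pos 40: ']' matches '['; pop; stack = {
pos 41: '}' matches '{'; pop; stack = (empty)
end: stack empty → VALID
Verdict: properly nested → yes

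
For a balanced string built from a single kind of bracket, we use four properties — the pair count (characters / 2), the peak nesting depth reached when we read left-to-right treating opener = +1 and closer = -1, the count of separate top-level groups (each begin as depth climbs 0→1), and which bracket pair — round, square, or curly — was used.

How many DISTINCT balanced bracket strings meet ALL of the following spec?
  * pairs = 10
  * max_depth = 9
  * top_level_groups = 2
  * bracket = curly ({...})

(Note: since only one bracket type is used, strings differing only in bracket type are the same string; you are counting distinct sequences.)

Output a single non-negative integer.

Spec: pairs=10 depth=9 groups=2
Count(depth <= 9) = 4862
Count(depth <= 8) = 4860
Count(depth == 9) = 4862 - 4860 = 2

Answer: 2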